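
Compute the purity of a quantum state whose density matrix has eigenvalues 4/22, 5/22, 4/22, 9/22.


tr(rho^2) = sum of eigenvalues squared
= (4/22)^2 + (5/22)^2 + (4/22)^2 + (9/22)^2
= (16 + 25 + 16 + 81) / 484
= 138/484
= 0.2851

0.2851


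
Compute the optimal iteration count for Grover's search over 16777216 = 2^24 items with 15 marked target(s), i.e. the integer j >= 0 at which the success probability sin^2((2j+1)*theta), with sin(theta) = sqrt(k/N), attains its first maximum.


After j Grover iterations the success probability is P(j) = sin^2((2j+1)*theta), where sin(theta) = sqrt(k/N).
N = 2^24 = 16777216, k = 15
sin(theta) = sqrt(k/N) = 0.0009455525748
theta = arcsin(sqrt(k/N)) = 0.0009455527157 rad
P(j) reaches its first maximum when (2j+1)*theta is as close as possible to pi/2, i.e. j = round(pi/(4*theta) - 1/2).
pi/(4*theta) - 1/2 = 830.1233
(For comparison, the common estimate pi/4 * sqrt(N/k) = 830.6235; the exact maximiser is used here.)
Optimal iterations = 830

830


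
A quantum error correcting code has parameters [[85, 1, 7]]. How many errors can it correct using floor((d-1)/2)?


Code parameters: [[85, 1, 7]], distance d = 7.
Number of correctable errors = floor((d-1)/2)
= floor((7 - 1)/2)
= floor(6/2)
= 3

3


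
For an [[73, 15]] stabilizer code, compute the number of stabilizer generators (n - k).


For an [[n,k]] stabilizer code:
Number of stabilizer generators = n - k
= 73 - 15
= 58

58


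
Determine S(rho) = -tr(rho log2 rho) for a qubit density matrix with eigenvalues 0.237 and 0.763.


S = -p*log2(p) - (1-p)*log2(1-p)
p = 0.2370, 1-p = 0.7630
= -0.2370 * log2(0.2370) - 0.7630 * log2(0.7630)
= -(-0.4923) - (-0.2978)
= 0.7900

0.7900


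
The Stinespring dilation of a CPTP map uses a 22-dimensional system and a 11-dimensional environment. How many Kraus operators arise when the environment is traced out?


Tracing out the environment in an orthonormal basis {|i>_E} gives Kraus operators K_i = <i|_E U |0>_E.
Number of Kraus operators = dim(H_env) = d_env
= 11

11


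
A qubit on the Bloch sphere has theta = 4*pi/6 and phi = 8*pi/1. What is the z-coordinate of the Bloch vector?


theta = 2.0944, phi = 25.1327
r_z = cos(theta) = -0.5000

-0.5000


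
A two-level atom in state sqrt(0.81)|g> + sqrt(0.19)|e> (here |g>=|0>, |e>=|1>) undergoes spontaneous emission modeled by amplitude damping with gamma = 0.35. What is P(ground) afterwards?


For amplitude damping with parameter gamma on state sqrt(a)|0> + sqrt(b)|1>:
alpha^2 = 0.81, beta^2 = 0.19
P(|0>) = alpha^2 + gamma * beta^2
= 0.81 + 0.35 * 0.19
= 0.81 + 0.0665
= 0.8765

0.8765


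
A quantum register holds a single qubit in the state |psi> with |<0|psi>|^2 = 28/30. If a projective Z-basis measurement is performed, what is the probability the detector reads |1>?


|alpha|^2 = 28/30 = 0.9333
|beta|^2 = 1 - 28/30 = 2/30 = 0.0667
P(|1>) = |beta|^2 = 0.0667

0.0667


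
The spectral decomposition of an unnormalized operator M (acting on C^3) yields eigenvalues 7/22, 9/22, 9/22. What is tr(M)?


tr(M) = sum of eigenvalues
= 7/22 + 9/22 + 9/22
= 25/22
= 1.1364

1.1364


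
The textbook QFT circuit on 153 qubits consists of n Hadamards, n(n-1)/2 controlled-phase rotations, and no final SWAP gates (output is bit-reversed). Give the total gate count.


Hadamard gates: 153
Controlled rotations: n*(n-1)/2 = 153*152/2 = 11628
SWAP gates: 0 (omitted)
Total = 153 + 11628
= 11781

11781


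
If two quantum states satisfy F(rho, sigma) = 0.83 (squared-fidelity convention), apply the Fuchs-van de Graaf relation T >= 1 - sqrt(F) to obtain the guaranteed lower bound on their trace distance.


Fuchs-van de Graaf (squared-fidelity convention): 1 - sqrt(F) <= T <= sqrt(1 - F).
Lower bound: T >= 1 - sqrt(F)
sqrt(F) = sqrt(0.83) = 0.9110
T >= 1 - 0.9110
T >= 0.0890

0.0890


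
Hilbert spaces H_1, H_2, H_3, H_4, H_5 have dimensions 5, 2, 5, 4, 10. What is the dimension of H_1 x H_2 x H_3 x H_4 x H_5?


dim(H_1 x H_2 x H_3 x H_4 x H_5) = 5 * 2 * 5 * 4 * 10
= 10 * 5 * 4 * 10
= 50 * 4 * 10
= 200 * 10
= 2000

2000


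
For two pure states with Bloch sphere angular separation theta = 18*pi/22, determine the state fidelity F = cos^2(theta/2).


For states separated by angle theta on Bloch sphere:
F = cos^2(theta/2)
theta = 18*pi/22 = 2.5704
theta/2 = 1.2852
cos(theta/2) = 0.2817
F = 0.0794

0.0794


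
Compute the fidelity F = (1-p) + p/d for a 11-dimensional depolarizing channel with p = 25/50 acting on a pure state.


F = (1-p) + p/d
= (1 - 0.5000) + 0.5000/11
= 0.5000 + 0.0455
= 0.5455

0.5455


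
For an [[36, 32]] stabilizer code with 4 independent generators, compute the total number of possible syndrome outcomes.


Each stabilizer generator gives a binary (+1 or -1) measurement outcome.
With 4 independent generators:
Total syndromes = 2^4
= 16

16


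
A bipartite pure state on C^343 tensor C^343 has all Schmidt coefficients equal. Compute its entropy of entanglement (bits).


For a maximally entangled state in d x d:
S = log2(d) = log2(343)
= 8.4221

8.4221


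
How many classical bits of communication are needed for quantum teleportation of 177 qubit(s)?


Quantum teleportation requires 2 classical bits per qubit teleported.
177 qubit(s) -> 2 * 177 = 354 classical bits

354


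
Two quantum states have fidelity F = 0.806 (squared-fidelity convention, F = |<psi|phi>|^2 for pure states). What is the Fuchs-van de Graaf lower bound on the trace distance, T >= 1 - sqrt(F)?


Fuchs-van de Graaf (squared-fidelity convention): 1 - sqrt(F) <= T <= sqrt(1 - F).
Lower bound: T >= 1 - sqrt(F)
sqrt(F) = sqrt(0.806) = 0.8978
T >= 1 - 0.8978
T >= 0.1022

0.1022


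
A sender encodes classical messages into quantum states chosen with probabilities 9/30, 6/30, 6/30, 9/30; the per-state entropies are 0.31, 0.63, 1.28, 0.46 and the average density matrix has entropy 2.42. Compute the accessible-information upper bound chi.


chi = S(rho) - sum_i p_i * S(rho_i)
Weighted entropy = 9/30 * 0.31 + 6/30 * 0.63 + 6/30 * 1.28 + 9/30 * 0.46
= 0.6130
chi = 2.42 - 0.6130
= 1.8070

1.8070


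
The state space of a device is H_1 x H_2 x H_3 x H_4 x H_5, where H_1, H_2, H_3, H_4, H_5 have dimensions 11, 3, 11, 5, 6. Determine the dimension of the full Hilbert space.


dim(H_1 x H_2 x H_3 x H_4 x H_5) = 11 * 3 * 11 * 5 * 6
= 33 * 11 * 5 * 6
= 363 * 5 * 6
= 1815 * 6
= 10890

10890


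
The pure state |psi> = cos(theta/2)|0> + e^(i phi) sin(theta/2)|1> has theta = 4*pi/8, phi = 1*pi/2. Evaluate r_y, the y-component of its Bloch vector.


theta = 1.5708, phi = 1.5708
r_y = sin(theta)*sin(phi) = 1.0000 * 1.0000
r_y = 1.0000

1.0000


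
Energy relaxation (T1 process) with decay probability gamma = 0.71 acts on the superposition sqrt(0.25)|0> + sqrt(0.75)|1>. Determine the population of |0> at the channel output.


For amplitude damping with parameter gamma on state sqrt(a)|0> + sqrt(b)|1>:
alpha^2 = 0.25, beta^2 = 0.75
P(|0>) = alpha^2 + gamma * beta^2
= 0.25 + 0.71 * 0.75
= 0.25 + 0.5325
= 0.7825

0.7825


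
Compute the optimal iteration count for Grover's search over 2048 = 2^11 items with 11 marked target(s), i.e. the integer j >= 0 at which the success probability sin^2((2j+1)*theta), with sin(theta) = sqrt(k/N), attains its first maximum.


After j Grover iterations the success probability is P(j) = sin^2((2j+1)*theta), where sin(theta) = sqrt(k/N).
N = 2^11 = 2048, k = 11
sin(theta) = sqrt(k/N) = 0.07328774625
theta = arcsin(sqrt(k/N)) = 0.07335351122 rad
P(j) reaches its first maximum when (2j+1)*theta is as close as possible to pi/2, i.e. j = round(pi/(4*theta) - 1/2).
pi/(4*theta) - 1/2 = 10.2070
(For comparison, the common estimate pi/4 * sqrt(N/k) = 10.7166; the exact maximiser is used here.)
Optimal iterations = 10

10


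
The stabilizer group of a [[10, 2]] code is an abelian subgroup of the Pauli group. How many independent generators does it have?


For an [[n,k]] stabilizer code:
Number of stabilizer generators = n - k
= 10 - 2
= 8

8


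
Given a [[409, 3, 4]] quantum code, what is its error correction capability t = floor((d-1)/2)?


Code parameters: [[409, 3, 4]], distance d = 4.
Number of correctable errors = floor((d-1)/2)
= floor((4 - 1)/2)
= floor(3/2)
= 1

1


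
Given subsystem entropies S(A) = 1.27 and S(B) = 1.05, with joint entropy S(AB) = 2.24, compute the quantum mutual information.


I(A:B) = S(A) + S(B) - S(AB)
= 1.27 + 1.05 - 2.24
= 0.0800

0.0800


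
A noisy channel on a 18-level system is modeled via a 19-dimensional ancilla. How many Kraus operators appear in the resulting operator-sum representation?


Tracing out the environment in an orthonormal basis {|i>_E} gives Kraus operators K_i = <i|_E U |0>_E.
Number of Kraus operators = dim(H_env) = d_env
= 19

19


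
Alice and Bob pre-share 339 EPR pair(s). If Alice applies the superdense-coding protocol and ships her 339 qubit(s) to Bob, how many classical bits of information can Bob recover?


Superdense coding allows 2 classical bits per shared entangled pair.
339 pair(s) -> 2 * 339 = 678 classical bits

678


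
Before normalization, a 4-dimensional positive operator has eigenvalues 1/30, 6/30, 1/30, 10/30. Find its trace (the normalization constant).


tr(M) = sum of eigenvalues
= 1/30 + 6/30 + 1/30 + 10/30
= 18/30
= 0.6000

0.6000


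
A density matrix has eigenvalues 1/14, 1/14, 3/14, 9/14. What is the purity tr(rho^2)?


tr(rho^2) = sum of eigenvalues squared
= (1/14)^2 + (1/14)^2 + (3/14)^2 + (9/14)^2
= (1 + 1 + 9 + 81) / 196
= 92/196
= 0.4694

0.4694


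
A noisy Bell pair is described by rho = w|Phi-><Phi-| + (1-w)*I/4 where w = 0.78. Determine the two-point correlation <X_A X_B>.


|Phi-> = (|00> - |11>)/sqrt(2)
For the pure Bell state, <X_A X_B> = -1 (Bell-state Pauli correlator).
The maximally-mixed part I/4 has tr(I/4 * P tensor P) = 0 for any traceless Pauli P.
So <X_A X_B>_rho = w * (-1) + (1 - w) * 0
= 0.78 * (-1)
= -0.7800

-0.7800


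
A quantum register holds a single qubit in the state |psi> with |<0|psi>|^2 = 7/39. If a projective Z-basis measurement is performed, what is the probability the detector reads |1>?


|alpha|^2 = 7/39 = 0.1795
|beta|^2 = 1 - 7/39 = 32/39 = 0.8205
P(|1>) = |beta|^2 = 0.8205

0.8205


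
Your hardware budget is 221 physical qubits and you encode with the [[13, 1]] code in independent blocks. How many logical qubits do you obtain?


Each code block uses 13 physical qubits for 1 logical qubit(s).
Number of complete blocks = floor(221 / 13) = 17
Logical qubits = 17 * 1
= 17

17


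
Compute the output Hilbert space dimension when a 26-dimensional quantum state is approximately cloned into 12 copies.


Output space = H^(tensor 12) where dim(H) = 26
dim = 26^12
= 676 (after 2 factors)
= 17576 (after 3 factors)
= 456976 (after 4 factors)
= 11881376 (after 5 factors)
= 308915776 (after 6 factors)
= 8031810176 (after 7 factors)
= 208827064576 (after 8 factors)
= 5429503678976 (after 9 factors)
= 141167095653376 (after 10 factors)
= 3670344486987776 (after 11 factors)
= 95428956661682176 (after 12 factors)
= 95428956661682176

95428956661682176


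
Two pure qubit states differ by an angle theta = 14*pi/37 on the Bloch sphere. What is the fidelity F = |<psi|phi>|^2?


For states separated by angle theta on Bloch sphere:
F = cos^2(theta/2)
theta = 14*pi/37 = 1.1887
theta/2 = 0.5944
cos(theta/2) = 0.8285
F = 0.6864

0.6864


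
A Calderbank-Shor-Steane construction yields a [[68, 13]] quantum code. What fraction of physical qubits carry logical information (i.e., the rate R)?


Code rate R = k/n
= 13/68
= 0.1912

0.1912


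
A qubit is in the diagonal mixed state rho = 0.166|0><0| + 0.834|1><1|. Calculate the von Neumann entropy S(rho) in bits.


S = -p*log2(p) - (1-p)*log2(1-p)
p = 0.1660, 1-p = 0.8340
= -0.1660 * log2(0.1660) - 0.8340 * log2(0.8340)
= -(-0.4301) - (-0.2184)
= 0.6485

0.6485


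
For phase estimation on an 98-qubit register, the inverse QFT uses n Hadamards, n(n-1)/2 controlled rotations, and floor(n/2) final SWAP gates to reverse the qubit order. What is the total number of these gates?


Hadamard gates: 98
Controlled rotations: n*(n-1)/2 = 98*97/2 = 4753
SWAP gates: floor(n/2) = floor(98/2) = 49
Total = 98 + 4753 + 49
= 4900

4900


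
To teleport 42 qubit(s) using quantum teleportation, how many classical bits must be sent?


Quantum teleportation requires 2 classical bits per qubit teleported.
42 qubit(s) -> 2 * 42 = 84 classical bits

84


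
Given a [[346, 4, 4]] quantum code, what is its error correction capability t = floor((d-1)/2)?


Code parameters: [[346, 4, 4]], distance d = 4.
Number of correctable errors = floor((d-1)/2)
= floor((4 - 1)/2)
= floor(3/2)
= 1

1


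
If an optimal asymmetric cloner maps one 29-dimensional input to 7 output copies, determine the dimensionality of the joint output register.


Output space = H^(tensor 7) where dim(H) = 29
dim = 29^7
= 841 (after 2 factors)
= 24389 (after 3 factors)
= 707281 (after 4 factors)
= 20511149 (after 5 factors)
= 594823321 (after 6 factors)
= 17249876309 (after 7 factors)
= 17249876309

17249876309


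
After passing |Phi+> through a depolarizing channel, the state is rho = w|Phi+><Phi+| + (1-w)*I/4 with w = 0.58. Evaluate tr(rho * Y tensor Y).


|Phi+> = (|00> + |11>)/sqrt(2)
For the pure Bell state, <Y_A Y_B> = -1 (Bell-state Pauli correlator).
The maximally-mixed part I/4 has tr(I/4 * P tensor P) = 0 for any traceless Pauli P.
So <Y_A Y_B>_rho = w * (-1) + (1 - w) * 0
= 0.58 * (-1)
= -0.5800

-0.5800


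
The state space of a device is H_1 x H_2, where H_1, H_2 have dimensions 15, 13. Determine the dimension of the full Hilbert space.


dim(H_1 x H_2) = 15 * 13
= 195

195


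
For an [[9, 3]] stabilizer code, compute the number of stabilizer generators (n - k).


For an [[n,k]] stabilizer code:
Number of stabilizer generators = n - k
= 9 - 3
= 6

6


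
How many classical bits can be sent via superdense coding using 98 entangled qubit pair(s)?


Superdense coding allows 2 classical bits per shared entangled pair.
98 pair(s) -> 2 * 98 = 196 classical bits

196


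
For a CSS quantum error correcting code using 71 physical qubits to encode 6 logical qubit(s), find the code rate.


Code rate R = k/n
= 6/71
= 0.0845

0.0845


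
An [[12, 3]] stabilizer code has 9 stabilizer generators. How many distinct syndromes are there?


Each stabilizer generator gives a binary (+1 or -1) measurement outcome.
With 9 independent generators:
Total syndromes = 2^9
= 512

512


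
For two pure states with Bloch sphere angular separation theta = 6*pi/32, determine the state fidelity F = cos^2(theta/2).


For states separated by angle theta on Bloch sphere:
F = cos^2(theta/2)
theta = 6*pi/32 = 0.5890
theta/2 = 0.2945
cos(theta/2) = 0.9569
F = 0.9157

0.9157


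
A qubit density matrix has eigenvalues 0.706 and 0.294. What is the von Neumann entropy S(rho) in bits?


S = -p*log2(p) - (1-p)*log2(1-p)
p = 0.7060, 1-p = 0.2940
= -0.7060 * log2(0.7060) - 0.2940 * log2(0.2940)
= -(-0.3546) - (-0.5192)
= 0.8738

0.8738


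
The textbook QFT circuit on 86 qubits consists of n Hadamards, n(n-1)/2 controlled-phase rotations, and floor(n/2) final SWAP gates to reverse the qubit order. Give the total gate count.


Hadamard gates: 86
Controlled rotations: n*(n-1)/2 = 86*85/2 = 3655
SWAP gates: floor(n/2) = floor(86/2) = 43
Total = 86 + 3655 + 43
= 3784

3784


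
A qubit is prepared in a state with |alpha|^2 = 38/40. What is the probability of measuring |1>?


|alpha|^2 = 38/40 = 0.9500
|beta|^2 = 1 - 38/40 = 2/40 = 0.0500
P(|1>) = |beta|^2 = 0.0500

0.0500


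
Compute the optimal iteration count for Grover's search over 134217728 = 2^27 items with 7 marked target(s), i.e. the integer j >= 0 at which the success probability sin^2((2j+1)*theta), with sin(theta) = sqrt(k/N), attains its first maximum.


After j Grover iterations the success probability is P(j) = sin^2((2j+1)*theta), where sin(theta) = sqrt(k/N).
N = 2^27 = 134217728, k = 7
sin(theta) = sqrt(k/N) = 0.0002283726432
theta = arcsin(sqrt(k/N)) = 0.0002283726452 rad
P(j) reaches its first maximum when (2j+1)*theta is as close as possible to pi/2, i.e. j = round(pi/(4*theta) - 1/2).
pi/(4*theta) - 1/2 = 3438.6079
(For comparison, the common estimate pi/4 * sqrt(N/k) = 3439.1079; the exact maximiser is used here.)
Optimal iterations = 3439

3439


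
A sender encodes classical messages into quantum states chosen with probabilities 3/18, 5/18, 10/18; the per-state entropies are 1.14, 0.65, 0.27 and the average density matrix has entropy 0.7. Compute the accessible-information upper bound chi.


chi = S(rho) - sum_i p_i * S(rho_i)
Weighted entropy = 3/18 * 1.14 + 5/18 * 0.65 + 10/18 * 0.27
= 0.5206
chi = 0.7 - 0.5206
= 0.1794

0.1794


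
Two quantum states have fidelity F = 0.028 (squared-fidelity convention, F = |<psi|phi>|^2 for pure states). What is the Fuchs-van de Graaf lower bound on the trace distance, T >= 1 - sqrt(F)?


Fuchs-van de Graaf (squared-fidelity convention): 1 - sqrt(F) <= T <= sqrt(1 - F).
Lower bound: T >= 1 - sqrt(F)
sqrt(F) = sqrt(0.028) = 0.1673
T >= 1 - 0.1673
T >= 0.8327

0.8327


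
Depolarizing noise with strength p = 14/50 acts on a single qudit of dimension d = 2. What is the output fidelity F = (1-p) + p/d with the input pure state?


F = (1-p) + p/d
= (1 - 0.2800) + 0.2800/2
= 0.7200 + 0.1400
= 0.8600

0.8600


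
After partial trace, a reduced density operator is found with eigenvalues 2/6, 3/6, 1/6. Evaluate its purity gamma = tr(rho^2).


tr(rho^2) = sum of eigenvalues squared
= (2/6)^2 + (3/6)^2 + (1/6)^2
= (4 + 9 + 1) / 36
= 14/36
= 0.3889

0.3889


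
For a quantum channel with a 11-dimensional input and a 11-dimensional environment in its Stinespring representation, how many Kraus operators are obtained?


Tracing out the environment in an orthonormal basis {|i>_E} gives Kraus operators K_i = <i|_E U |0>_E.
Number of Kraus operators = dim(H_env) = d_env
= 11

11


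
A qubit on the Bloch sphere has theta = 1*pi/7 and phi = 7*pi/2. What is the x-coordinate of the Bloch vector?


theta = 0.4488, phi = 10.9956
r_x = sin(theta)*cos(phi) = 0.4339 * 0.0000
r_x = 0.0000

0.0000


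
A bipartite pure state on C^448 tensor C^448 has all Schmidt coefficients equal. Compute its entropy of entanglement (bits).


For a maximally entangled state in d x d:
S = log2(d) = log2(448)
= 8.8074

8.8074


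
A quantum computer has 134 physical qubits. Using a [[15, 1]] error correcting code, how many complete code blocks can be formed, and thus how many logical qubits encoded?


Each code block uses 15 physical qubits for 1 logical qubit(s).
Number of complete blocks = floor(134 / 15) = 8
Logical qubits = 8 * 1
= 8

8


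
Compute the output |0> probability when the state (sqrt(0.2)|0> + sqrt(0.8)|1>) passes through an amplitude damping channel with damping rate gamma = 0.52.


For amplitude damping with parameter gamma on state sqrt(a)|0> + sqrt(b)|1>:
alpha^2 = 0.2, beta^2 = 0.8
P(|0>) = alpha^2 + gamma * beta^2
= 0.2 + 0.52 * 0.8
= 0.2 + 0.4160
= 0.6160

0.6160


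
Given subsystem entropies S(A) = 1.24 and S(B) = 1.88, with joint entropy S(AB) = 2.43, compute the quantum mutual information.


I(A:B) = S(A) + S(B) - S(AB)
= 1.24 + 1.88 - 2.43
= 0.6900

0.6900


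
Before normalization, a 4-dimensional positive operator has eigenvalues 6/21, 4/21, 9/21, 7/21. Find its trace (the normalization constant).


tr(M) = sum of eigenvalues
= 6/21 + 4/21 + 9/21 + 7/21
= 26/21
= 1.2381

1.2381


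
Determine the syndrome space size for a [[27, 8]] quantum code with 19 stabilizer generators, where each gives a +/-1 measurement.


Each stabilizer generator gives a binary (+1 or -1) measurement outcome.
With 19 independent generators:
Total syndromes = 2^19
= 524288

524288


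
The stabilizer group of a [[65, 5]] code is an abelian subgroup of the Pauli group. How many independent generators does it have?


For an [[n,k]] stabilizer code:
Number of stabilizer generators = n - k
= 65 - 5
= 60

60


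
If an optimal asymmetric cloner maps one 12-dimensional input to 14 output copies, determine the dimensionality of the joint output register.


Output space = H^(tensor 14) where dim(H) = 12
dim = 12^14
= 144 (after 2 factors)
= 1728 (after 3 factors)
= 20736 (after 4 factors)
= 248832 (after 5 factors)
= 2985984 (after 6 factors)
= 35831808 (after 7 factors)
= 429981696 (after 8 factors)
= 5159780352 (after 9 factors)
= 61917364224 (after 10 factors)
= 743008370688 (after 11 factors)
= 8916100448256 (after 12 factors)
= 106993205379072 (after 13 factors)
= 1283918464548864 (after 14 factors)
= 1283918464548864

1283918464548864


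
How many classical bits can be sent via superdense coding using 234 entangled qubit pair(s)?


Superdense coding allows 2 classical bits per shared entangled pair.
234 pair(s) -> 2 * 234 = 468 classical bits

468


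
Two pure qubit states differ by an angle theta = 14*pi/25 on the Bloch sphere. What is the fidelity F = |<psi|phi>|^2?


For states separated by angle theta on Bloch sphere:
F = cos^2(theta/2)
theta = 14*pi/25 = 1.7593
theta/2 = 0.8796
cos(theta/2) = 0.6374
F = 0.4063

0.4063


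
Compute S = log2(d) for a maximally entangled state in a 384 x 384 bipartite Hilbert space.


For a maximally entangled state in d x d:
S = log2(d) = log2(384)
= 8.5850

8.5850


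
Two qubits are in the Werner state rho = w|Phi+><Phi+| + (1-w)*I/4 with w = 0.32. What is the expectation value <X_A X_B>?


|Phi+> = (|00> + |11>)/sqrt(2)
For the pure Bell state, <X_A X_B> = +1 (Bell-state Pauli correlator).
The maximally-mixed part I/4 has tr(I/4 * P tensor P) = 0 for any traceless Pauli P.
So <X_A X_B>_rho = w * (+1) + (1 - w) * 0
= 0.32 * (+1)
= 0.3200

0.3200


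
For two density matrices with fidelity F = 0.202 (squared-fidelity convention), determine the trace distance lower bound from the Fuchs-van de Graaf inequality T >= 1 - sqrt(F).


Fuchs-van de Graaf (squared-fidelity convention): 1 - sqrt(F) <= T <= sqrt(1 - F).
Lower bound: T >= 1 - sqrt(F)
sqrt(F) = sqrt(0.202) = 0.4494
T >= 1 - 0.4494
T >= 0.5506

0.5506


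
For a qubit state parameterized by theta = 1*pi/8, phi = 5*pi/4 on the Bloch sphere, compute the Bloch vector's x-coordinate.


theta = 0.3927, phi = 3.9270
r_x = sin(theta)*cos(phi) = 0.3827 * -0.7071
r_x = -0.2706

-0.2706


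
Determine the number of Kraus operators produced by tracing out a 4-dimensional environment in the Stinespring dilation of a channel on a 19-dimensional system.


Tracing out the environment in an orthonormal basis {|i>_E} gives Kraus operators K_i = <i|_E U |0>_E.
Number of Kraus operators = dim(H_env) = d_env
= 4

4


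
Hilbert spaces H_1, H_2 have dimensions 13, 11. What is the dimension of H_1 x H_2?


dim(H_1 x H_2) = 13 * 11
= 143

143


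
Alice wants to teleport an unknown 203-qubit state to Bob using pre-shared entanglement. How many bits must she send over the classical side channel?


Quantum teleportation requires 2 classical bits per qubit teleported.
203 qubit(s) -> 2 * 203 = 406 classical bits

406


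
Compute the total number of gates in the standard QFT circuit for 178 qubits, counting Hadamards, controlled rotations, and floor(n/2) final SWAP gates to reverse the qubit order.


Hadamard gates: 178
Controlled rotations: n*(n-1)/2 = 178*177/2 = 15753
SWAP gates: floor(n/2) = floor(178/2) = 89
Total = 178 + 15753 + 89
= 16020

16020


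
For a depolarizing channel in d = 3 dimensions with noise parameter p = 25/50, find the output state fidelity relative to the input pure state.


F = (1-p) + p/d
= (1 - 0.5000) + 0.5000/3
= 0.5000 + 0.1667
= 0.6667

0.6667


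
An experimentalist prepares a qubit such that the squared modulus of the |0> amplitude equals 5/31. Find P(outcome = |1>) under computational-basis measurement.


|alpha|^2 = 5/31 = 0.1613
|beta|^2 = 1 - 5/31 = 26/31 = 0.8387
P(|1>) = |beta|^2 = 0.8387

0.8387


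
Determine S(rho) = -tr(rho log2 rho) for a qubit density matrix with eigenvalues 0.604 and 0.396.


S = -p*log2(p) - (1-p)*log2(1-p)
p = 0.6040, 1-p = 0.3960
= -0.6040 * log2(0.6040) - 0.3960 * log2(0.3960)
= -(-0.4393) - (-0.5292)
= 0.9686

0.9686


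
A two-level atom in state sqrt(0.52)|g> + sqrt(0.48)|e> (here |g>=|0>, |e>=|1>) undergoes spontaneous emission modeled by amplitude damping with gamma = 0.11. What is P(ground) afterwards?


For amplitude damping with parameter gamma on state sqrt(a)|0> + sqrt(b)|1>:
alpha^2 = 0.52, beta^2 = 0.48
P(|0>) = alpha^2 + gamma * beta^2
= 0.52 + 0.11 * 0.48
= 0.52 + 0.0528
= 0.5728

0.5728


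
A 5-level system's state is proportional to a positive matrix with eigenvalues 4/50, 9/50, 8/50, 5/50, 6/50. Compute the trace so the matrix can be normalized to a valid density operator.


tr(M) = sum of eigenvalues
= 4/50 + 9/50 + 8/50 + 5/50 + 6/50
= 32/50
= 0.6400

0.6400


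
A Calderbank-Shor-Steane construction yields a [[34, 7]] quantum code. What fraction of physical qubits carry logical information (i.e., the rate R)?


Code rate R = k/n
= 7/34
= 0.2059

0.2059


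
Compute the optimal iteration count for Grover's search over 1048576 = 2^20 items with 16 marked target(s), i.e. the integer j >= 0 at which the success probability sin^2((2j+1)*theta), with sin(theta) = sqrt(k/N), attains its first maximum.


After j Grover iterations the success probability is P(j) = sin^2((2j+1)*theta), where sin(theta) = sqrt(k/N).
N = 2^20 = 1048576, k = 16
sin(theta) = sqrt(k/N) = 0.00390625
theta = arcsin(sqrt(k/N)) = 0.003906259934 rad
P(j) reaches its first maximum when (2j+1)*theta is as close as possible to pi/2, i.e. j = round(pi/(4*theta) - 1/2).
pi/(4*theta) - 1/2 = 200.5614
(For comparison, the common estimate pi/4 * sqrt(N/k) = 201.0619; the exact maximiser is used here.)
Optimal iterations = 201

201


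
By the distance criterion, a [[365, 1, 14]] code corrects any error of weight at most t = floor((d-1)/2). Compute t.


Code parameters: [[365, 1, 14]], distance d = 14.
Number of correctable errors = floor((d-1)/2)
= floor((14 - 1)/2)
= floor(13/2)
= 6

6


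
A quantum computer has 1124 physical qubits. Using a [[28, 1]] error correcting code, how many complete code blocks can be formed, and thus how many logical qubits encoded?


Each code block uses 28 physical qubits for 1 logical qubit(s).
Number of complete blocks = floor(1124 / 28) = 40
Logical qubits = 40 * 1
= 40

40


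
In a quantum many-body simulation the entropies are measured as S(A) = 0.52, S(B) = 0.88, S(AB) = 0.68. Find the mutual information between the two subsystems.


I(A:B) = S(A) + S(B) - S(AB)
= 0.52 + 0.88 - 0.68
= 0.7200

0.7200


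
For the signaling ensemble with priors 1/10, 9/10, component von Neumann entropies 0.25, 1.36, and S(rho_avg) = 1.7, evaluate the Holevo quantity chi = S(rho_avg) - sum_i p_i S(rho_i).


chi = S(rho) - sum_i p_i * S(rho_i)
Weighted entropy = 1/10 * 0.25 + 9/10 * 1.36
= 1.2490
chi = 1.7 - 1.2490
= 0.4510

0.4510


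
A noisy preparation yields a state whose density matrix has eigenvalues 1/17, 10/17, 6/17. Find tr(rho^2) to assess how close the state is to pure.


tr(rho^2) = sum of eigenvalues squared
= (1/17)^2 + (10/17)^2 + (6/17)^2
= (1 + 100 + 36) / 289
= 137/289
= 0.4740

0.4740


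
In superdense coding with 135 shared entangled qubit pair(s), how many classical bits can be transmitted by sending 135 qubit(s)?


Superdense coding allows 2 classical bits per shared entangled pair.
135 pair(s) -> 2 * 135 = 270 classical bits

270


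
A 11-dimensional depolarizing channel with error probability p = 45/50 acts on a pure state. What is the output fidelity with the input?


F = (1-p) + p/d
= (1 - 0.9000) + 0.9000/11
= 0.1000 + 0.0818
= 0.1818

0.1818


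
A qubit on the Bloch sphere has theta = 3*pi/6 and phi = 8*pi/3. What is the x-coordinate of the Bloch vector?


theta = 1.5708, phi = 8.3776
r_x = sin(theta)*cos(phi) = 1.0000 * -0.5000
r_x = -0.5000

-0.5000


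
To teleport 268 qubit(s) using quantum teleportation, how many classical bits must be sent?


Quantum teleportation requires 2 classical bits per qubit teleported.
268 qubit(s) -> 2 * 268 = 536 classical bits

536


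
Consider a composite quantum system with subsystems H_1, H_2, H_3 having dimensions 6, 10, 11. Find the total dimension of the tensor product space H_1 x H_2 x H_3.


dim(H_1 x H_2 x H_3) = 6 * 10 * 11
= 60 * 11
= 660

660


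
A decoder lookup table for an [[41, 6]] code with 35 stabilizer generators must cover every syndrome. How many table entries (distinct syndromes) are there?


Each stabilizer generator gives a binary (+1 or -1) measurement outcome.
With 35 independent generators:
Total syndromes = 2^35
= 34359738368

34359738368


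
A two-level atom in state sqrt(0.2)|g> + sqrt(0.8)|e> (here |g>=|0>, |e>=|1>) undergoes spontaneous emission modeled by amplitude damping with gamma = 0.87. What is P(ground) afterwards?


For amplitude damping with parameter gamma on state sqrt(a)|0> + sqrt(b)|1>:
alpha^2 = 0.2, beta^2 = 0.8
P(|0>) = alpha^2 + gamma * beta^2
= 0.2 + 0.87 * 0.8
= 0.2 + 0.6960
= 0.8960

0.8960


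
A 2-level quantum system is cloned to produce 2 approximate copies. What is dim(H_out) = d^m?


Output space = H^(tensor 2) where dim(H) = 2
dim = 2^2
= 4

4


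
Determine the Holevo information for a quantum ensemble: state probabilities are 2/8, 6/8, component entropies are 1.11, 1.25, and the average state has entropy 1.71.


chi = S(rho) - sum_i p_i * S(rho_i)
Weighted entropy = 2/8 * 1.11 + 6/8 * 1.25
= 1.2150
chi = 1.71 - 1.2150
= 0.4950

0.4950


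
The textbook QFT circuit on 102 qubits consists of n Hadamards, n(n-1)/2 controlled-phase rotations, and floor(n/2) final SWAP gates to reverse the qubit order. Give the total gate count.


Hadamard gates: 102
Controlled rotations: n*(n-1)/2 = 102*101/2 = 5151
SWAP gates: floor(n/2) = floor(102/2) = 51
Total = 102 + 5151 + 51
= 5304

5304


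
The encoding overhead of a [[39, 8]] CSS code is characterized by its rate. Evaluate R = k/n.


Code rate R = k/n
= 8/39
= 0.2051

0.2051


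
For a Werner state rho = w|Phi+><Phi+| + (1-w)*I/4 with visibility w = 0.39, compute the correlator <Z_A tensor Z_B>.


|Phi+> = (|00> + |11>)/sqrt(2)
For the pure Bell state, <Z_A Z_B> = +1 (Bell-state Pauli correlator).
The maximally-mixed part I/4 has tr(I/4 * P tensor P) = 0 for any traceless Pauli P.
So <Z_A Z_B>_rho = w * (+1) + (1 - w) * 0
= 0.39 * (+1)
= 0.3900

0.3900


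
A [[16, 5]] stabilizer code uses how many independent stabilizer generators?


For an [[n,k]] stabilizer code:
Number of stabilizer generators = n - k
= 16 - 5
= 11

11


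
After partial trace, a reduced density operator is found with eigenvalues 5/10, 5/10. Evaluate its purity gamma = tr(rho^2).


tr(rho^2) = sum of eigenvalues squared
= (5/10)^2 + (5/10)^2
= (25 + 25) / 100
= 50/100
= 0.5000

0.5000


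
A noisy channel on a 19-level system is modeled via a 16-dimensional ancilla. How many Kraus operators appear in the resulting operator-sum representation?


Tracing out the environment in an orthonormal basis {|i>_E} gives Kraus operators K_i = <i|_E U |0>_E.
Number of Kraus operators = dim(H_env) = d_env
= 16

16


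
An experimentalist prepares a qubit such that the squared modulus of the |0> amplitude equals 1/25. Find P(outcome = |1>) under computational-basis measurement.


|alpha|^2 = 1/25 = 0.0400
|beta|^2 = 1 - 1/25 = 24/25 = 0.9600
P(|1>) = |beta|^2 = 0.9600

0.9600


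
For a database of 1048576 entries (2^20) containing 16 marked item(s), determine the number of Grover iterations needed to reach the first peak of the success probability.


After j Grover iterations the success probability is P(j) = sin^2((2j+1)*theta), where sin(theta) = sqrt(k/N).
N = 2^20 = 1048576, k = 16
sin(theta) = sqrt(k/N) = 0.00390625
theta = arcsin(sqrt(k/N)) = 0.003906259934 rad
P(j) reaches its first maximum when (2j+1)*theta is as close as possible to pi/2, i.e. j = round(pi/(4*theta) - 1/2).
pi/(4*theta) - 1/2 = 200.5614
(For comparison, the common estimate pi/4 * sqrt(N/k) = 201.0619; the exact maximiser is used here.)
Optimal iterations = 201

201


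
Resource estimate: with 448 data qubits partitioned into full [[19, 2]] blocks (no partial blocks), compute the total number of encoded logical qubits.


Each code block uses 19 physical qubits for 2 logical qubit(s).
Number of complete blocks = floor(448 / 19) = 23
Logical qubits = 23 * 2
= 46

46


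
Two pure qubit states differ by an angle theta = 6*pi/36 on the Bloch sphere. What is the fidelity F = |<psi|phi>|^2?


For states separated by angle theta on Bloch sphere:
F = cos^2(theta/2)
theta = 6*pi/36 = 0.5236
theta/2 = 0.2618
cos(theta/2) = 0.9659
F = 0.9330

0.9330


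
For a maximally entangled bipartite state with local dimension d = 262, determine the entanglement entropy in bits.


For a maximally entangled state in d x d:
S = log2(d) = log2(262)
= 8.0334

8.0334


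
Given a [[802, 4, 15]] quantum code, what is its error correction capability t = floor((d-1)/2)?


Code parameters: [[802, 4, 15]], distance d = 15.
Number of correctable errors = floor((d-1)/2)
= floor((15 - 1)/2)
= floor(14/2)
= 7

7


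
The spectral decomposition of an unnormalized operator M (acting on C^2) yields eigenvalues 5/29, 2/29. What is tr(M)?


tr(M) = sum of eigenvalues
= 5/29 + 2/29
= 7/29
= 0.2414

0.2414


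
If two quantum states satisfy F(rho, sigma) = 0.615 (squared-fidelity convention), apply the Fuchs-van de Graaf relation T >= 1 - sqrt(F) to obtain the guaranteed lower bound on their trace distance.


Fuchs-van de Graaf (squared-fidelity convention): 1 - sqrt(F) <= T <= sqrt(1 - F).
Lower bound: T >= 1 - sqrt(F)
sqrt(F) = sqrt(0.615) = 0.7842
T >= 1 - 0.7842
T >= 0.2158

0.2158


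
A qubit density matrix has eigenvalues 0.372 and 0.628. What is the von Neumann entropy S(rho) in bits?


S = -p*log2(p) - (1-p)*log2(1-p)
p = 0.3720, 1-p = 0.6280
= -0.3720 * log2(0.3720) - 0.6280 * log2(0.6280)
= -(-0.5307) - (-0.4215)
= 0.9522

0.9522


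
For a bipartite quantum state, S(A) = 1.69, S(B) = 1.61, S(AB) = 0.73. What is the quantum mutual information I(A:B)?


I(A:B) = S(A) + S(B) - S(AB)
= 1.69 + 1.61 - 0.73
= 2.5700

2.5700


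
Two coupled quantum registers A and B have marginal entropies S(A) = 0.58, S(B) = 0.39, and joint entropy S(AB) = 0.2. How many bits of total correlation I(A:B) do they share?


I(A:B) = S(A) + S(B) - S(AB)
= 0.58 + 0.39 - 0.2
= 0.7700

0.7700


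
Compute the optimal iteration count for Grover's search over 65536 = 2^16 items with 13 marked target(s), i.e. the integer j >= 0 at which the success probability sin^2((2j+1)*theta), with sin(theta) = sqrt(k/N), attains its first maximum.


After j Grover iterations the success probability is P(j) = sin^2((2j+1)*theta), where sin(theta) = sqrt(k/N).
N = 2^16 = 65536, k = 13
sin(theta) = sqrt(k/N) = 0.01408418467
theta = arcsin(sqrt(k/N)) = 0.01408465034 rad
P(j) reaches its first maximum when (2j+1)*theta is as close as possible to pi/2, i.e. j = round(pi/(4*theta) - 1/2).
pi/(4*theta) - 1/2 = 55.2627
(For comparison, the common estimate pi/4 * sqrt(N/k) = 55.7645; the exact maximiser is used here.)
Optimal iterations = 55

55


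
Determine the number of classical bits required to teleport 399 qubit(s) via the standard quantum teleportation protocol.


Quantum teleportation requires 2 classical bits per qubit teleported.
399 qubit(s) -> 2 * 399 = 798 classical bits

798


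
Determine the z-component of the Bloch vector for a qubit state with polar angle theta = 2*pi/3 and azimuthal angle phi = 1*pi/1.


theta = 2.0944, phi = 3.1416
r_z = cos(theta) = -0.5000

-0.5000


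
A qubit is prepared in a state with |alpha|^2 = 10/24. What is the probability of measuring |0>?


|alpha|^2 = 10/24 = 0.4167
|beta|^2 = 1 - 10/24 = 14/24 = 0.5833
P(|0>) = |alpha|^2 = 0.4167

0.4167


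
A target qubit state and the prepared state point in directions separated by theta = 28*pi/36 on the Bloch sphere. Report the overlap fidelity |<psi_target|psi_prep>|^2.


For states separated by angle theta on Bloch sphere:
F = cos^2(theta/2)
theta = 28*pi/36 = 2.4435
theta/2 = 1.2217
cos(theta/2) = 0.3420
F = 0.1170

0.1170


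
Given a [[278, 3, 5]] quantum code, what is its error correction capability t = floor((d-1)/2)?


Code parameters: [[278, 3, 5]], distance d = 5.
Number of correctable errors = floor((d-1)/2)
= floor((5 - 1)/2)
= floor(4/2)
= 2

2


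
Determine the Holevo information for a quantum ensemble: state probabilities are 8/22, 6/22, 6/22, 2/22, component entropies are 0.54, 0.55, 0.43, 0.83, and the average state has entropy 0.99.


chi = S(rho) - sum_i p_i * S(rho_i)
Weighted entropy = 8/22 * 0.54 + 6/22 * 0.55 + 6/22 * 0.43 + 2/22 * 0.83
= 0.5391
chi = 0.99 - 0.5391
= 0.4509

0.4509


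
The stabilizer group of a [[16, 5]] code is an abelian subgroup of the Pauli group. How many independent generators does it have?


For an [[n,k]] stabilizer code:
Number of stabilizer generators = n - k
= 16 - 5
= 11

11


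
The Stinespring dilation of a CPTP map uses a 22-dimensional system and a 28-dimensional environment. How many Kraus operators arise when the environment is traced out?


Tracing out the environment in an orthonormal basis {|i>_E} gives Kraus operators K_i = <i|_E U |0>_E.
Number of Kraus operators = dim(H_env) = d_env
= 28

28


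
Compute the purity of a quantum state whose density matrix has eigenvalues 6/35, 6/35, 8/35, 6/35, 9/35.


tr(rho^2) = sum of eigenvalues squared
= (6/35)^2 + (6/35)^2 + (8/35)^2 + (6/35)^2 + (9/35)^2
= (36 + 36 + 64 + 36 + 81) / 1225
= 253/1225
= 0.2065

0.2065


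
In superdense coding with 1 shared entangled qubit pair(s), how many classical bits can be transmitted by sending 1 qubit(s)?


Superdense coding allows 2 classical bits per shared entangled pair.
1 pair(s) -> 2 * 1 = 2 classical bits

2


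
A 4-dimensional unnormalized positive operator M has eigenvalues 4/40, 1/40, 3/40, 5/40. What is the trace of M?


tr(M) = sum of eigenvalues
= 4/40 + 1/40 + 3/40 + 5/40
= 13/40
= 0.3250

0.3250


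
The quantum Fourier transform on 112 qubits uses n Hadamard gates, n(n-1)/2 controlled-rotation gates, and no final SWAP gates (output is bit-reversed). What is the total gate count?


Hadamard gates: 112
Controlled rotations: n*(n-1)/2 = 112*111/2 = 6216
SWAP gates: 0 (omitted)
Total = 112 + 6216
= 6328

6328


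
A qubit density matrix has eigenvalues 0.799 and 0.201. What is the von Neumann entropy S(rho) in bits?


S = -p*log2(p) - (1-p)*log2(1-p)
p = 0.7990, 1-p = 0.2010
= -0.7990 * log2(0.7990) - 0.2010 * log2(0.2010)
= -(-0.2587) - (-0.4653)
= 0.7239

0.7239


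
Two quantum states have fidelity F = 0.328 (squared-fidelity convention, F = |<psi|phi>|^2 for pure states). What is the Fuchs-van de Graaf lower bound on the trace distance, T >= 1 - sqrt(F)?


Fuchs-van de Graaf (squared-fidelity convention): 1 - sqrt(F) <= T <= sqrt(1 - F).
Lower bound: T >= 1 - sqrt(F)
sqrt(F) = sqrt(0.328) = 0.5727
T >= 1 - 0.5727
T >= 0.4273

0.4273


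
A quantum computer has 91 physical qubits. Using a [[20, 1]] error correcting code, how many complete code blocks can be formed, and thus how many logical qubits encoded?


Each code block uses 20 physical qubits for 1 logical qubit(s).
Number of complete blocks = floor(91 / 20) = 4
Logical qubits = 4 * 1
= 4

4


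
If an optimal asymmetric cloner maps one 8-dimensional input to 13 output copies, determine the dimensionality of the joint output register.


Output space = H^(tensor 13) where dim(H) = 8
dim = 8^13
= 64 (after 2 factors)
= 512 (after 3 factors)
= 4096 (after 4 factors)
= 32768 (after 5 factors)
= 262144 (after 6 factors)
= 2097152 (after 7 factors)
= 16777216 (after 8 factors)
= 134217728 (after 9 factors)
= 1073741824 (after 10 factors)
= 8589934592 (after 11 factors)
= 68719476736 (after 12 factors)
= 549755813888 (after 13 factors)
= 549755813888

549755813888
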